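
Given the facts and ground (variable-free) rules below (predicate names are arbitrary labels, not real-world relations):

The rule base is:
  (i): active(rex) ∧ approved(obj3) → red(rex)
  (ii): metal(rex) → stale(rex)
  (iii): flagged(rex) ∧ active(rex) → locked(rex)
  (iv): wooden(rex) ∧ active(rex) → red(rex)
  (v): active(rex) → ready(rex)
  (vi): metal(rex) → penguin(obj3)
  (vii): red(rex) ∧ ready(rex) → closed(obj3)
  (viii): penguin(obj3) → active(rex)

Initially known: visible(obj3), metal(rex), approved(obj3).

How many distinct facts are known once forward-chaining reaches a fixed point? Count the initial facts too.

Round 1: (ii) [metal(rex) → stale(rex)]; (vi) [metal(rex) → penguin(obj3)]. Adds stale(rex), penguin(obj3).
Round 2: (viii) [penguin(obj3) → active(rex)]. Adds active(rex).
Round 3: (i) [active(rex) ∧ approved(obj3) → red(rex)]; (v) [active(rex) → ready(rex)]. Adds red(rex), ready(rex).
Round 4: (vii) [red(rex) ∧ ready(rex) → closed(obj3)]. Adds closed(obj3).
Closure: {active(rex), approved(obj3), closed(obj3), metal(rex), penguin(obj3), ready(rex), red(rex), stale(rex), visible(obj3)} — 9 facts.

9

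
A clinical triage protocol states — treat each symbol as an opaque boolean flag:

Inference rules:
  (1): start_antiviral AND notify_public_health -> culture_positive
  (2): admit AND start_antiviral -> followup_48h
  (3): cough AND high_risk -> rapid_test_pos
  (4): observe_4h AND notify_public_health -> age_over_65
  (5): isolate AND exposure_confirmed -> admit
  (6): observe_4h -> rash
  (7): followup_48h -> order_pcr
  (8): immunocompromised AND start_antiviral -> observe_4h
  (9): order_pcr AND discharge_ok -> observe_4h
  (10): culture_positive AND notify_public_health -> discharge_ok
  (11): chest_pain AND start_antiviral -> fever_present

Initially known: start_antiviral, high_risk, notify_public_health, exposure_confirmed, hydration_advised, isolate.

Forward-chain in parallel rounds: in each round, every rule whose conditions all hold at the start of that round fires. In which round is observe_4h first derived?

4

Round 1 fires (1), (5), giving culture_positive, admit.
Round 2 fires (2), (10), giving followup_48h, discharge_ok.
Round 3 fires (7), giving order_pcr.
Round 4 fires (9), giving observe_4h.
observe_4h first appears in round 4.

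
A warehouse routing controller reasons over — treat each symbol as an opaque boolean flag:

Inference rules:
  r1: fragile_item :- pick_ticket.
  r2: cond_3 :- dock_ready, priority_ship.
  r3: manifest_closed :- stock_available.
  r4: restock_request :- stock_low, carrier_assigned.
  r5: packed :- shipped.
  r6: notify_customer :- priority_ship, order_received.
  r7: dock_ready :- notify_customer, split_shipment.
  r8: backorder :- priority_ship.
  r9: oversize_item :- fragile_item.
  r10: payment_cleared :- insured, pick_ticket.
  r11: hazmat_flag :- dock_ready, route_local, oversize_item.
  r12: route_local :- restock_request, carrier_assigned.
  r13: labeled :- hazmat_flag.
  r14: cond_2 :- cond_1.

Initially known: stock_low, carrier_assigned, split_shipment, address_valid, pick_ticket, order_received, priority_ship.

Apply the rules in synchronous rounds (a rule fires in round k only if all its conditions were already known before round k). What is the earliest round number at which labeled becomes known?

4

Round 1: r1 [fragile_item :- pick_ticket.]; r4 [restock_request :- stock_low, carrier_assigned.]; r6 [notify_customer :- priority_ship, order_received.]; r8 [backorder :- priority_ship.]. Adds fragile_item, restock_request, notify_customer, backorder.
Round 2: r7 [dock_ready :- notify_customer, split_shipment.]; r9 [oversize_item :- fragile_item.]; r12 [route_local :- restock_request, carrier_assigned.]. Adds dock_ready, oversize_item, route_local.
Round 3: r2 [cond_3 :- dock_ready, priority_ship.]; r11 [hazmat_flag :- dock_ready, route_local, oversize_item.]. Adds cond_3, hazmat_flag.
Round 4: r13 [labeled :- hazmat_flag.]. Adds labeled.
labeled first appears in round 4.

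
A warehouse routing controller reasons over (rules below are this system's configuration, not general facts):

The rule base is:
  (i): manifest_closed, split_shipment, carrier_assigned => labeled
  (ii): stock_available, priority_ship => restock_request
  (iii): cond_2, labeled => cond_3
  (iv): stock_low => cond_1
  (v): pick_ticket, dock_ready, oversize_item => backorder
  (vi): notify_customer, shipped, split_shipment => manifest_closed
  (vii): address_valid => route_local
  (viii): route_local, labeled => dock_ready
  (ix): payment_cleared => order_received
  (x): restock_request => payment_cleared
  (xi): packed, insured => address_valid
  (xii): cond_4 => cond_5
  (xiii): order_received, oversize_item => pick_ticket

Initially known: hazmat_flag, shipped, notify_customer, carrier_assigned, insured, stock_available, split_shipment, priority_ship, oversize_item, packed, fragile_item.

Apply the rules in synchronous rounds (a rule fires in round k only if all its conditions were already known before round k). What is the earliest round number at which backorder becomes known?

Round 1 fires (ii), (vi), (xi), giving restock_request, manifest_closed, address_valid.
Round 2 fires (i), (vii), (x), giving labeled, route_local, payment_cleared.
Round 3 fires (viii), (ix), giving dock_ready, order_received.
Round 4 fires (xiii), giving pick_ticket.
Round 5 fires (v), giving backorder.
backorder first appears in round 5.

5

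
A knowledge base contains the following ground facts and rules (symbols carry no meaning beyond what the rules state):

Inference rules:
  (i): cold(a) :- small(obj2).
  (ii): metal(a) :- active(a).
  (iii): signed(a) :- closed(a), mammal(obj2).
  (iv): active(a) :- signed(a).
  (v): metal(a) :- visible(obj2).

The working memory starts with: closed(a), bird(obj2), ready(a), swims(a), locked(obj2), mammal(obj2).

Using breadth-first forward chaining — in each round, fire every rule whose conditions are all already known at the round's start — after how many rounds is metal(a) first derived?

3

Round 1: (iii) [signed(a) :- closed(a), mammal(obj2).]. New: signed(a).
Round 2: (iv) [active(a) :- signed(a).]. New: active(a).
Round 3: (ii) [metal(a) :- active(a).]. New: metal(a).
metal(a) first appears in round 3.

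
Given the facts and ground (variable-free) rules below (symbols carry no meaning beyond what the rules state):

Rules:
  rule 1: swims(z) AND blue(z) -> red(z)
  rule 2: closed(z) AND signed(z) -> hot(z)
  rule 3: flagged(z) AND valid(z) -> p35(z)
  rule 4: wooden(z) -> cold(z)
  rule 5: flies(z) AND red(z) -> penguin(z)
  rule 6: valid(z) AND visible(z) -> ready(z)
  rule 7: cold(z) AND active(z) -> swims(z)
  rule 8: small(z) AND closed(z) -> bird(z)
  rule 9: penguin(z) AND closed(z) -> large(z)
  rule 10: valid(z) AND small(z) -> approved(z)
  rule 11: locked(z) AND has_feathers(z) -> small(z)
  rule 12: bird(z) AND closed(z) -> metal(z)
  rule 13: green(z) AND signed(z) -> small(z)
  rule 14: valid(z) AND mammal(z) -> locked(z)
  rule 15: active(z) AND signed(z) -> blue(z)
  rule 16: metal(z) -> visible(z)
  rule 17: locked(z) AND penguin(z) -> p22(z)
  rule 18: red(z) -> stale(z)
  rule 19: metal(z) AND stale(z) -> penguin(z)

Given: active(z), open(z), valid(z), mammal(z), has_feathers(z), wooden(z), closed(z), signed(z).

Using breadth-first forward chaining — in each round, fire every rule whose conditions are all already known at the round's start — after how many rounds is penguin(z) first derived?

5

Round 1: rule 2 [closed(z) AND signed(z) -> hot(z)]; rule 4 [wooden(z) -> cold(z)]; rule 14 [valid(z) AND mammal(z) -> locked(z)]; rule 15 [active(z) AND signed(z) -> blue(z)]. New: hot(z), cold(z), locked(z), blue(z).
Round 2: rule 7 [cold(z) AND active(z) -> swims(z)]; rule 11 [locked(z) AND has_feathers(z) -> small(z)]. New: swims(z), small(z).
Round 3: rule 1 [swims(z) AND blue(z) -> red(z)]; rule 8 [small(z) AND closed(z) -> bird(z)]; rule 10 [valid(z) AND small(z) -> approved(z)]. New: red(z), bird(z), approved(z).
Round 4: rule 12 [bird(z) AND closed(z) -> metal(z)]; rule 18 [red(z) -> stale(z)]. New: metal(z), stale(z).
Round 5: rule 16 [metal(z) -> visible(z)]; rule 19 [metal(z) AND stale(z) -> penguin(z)]. New: visible(z), penguin(z).
penguin(z) first appears in round 5.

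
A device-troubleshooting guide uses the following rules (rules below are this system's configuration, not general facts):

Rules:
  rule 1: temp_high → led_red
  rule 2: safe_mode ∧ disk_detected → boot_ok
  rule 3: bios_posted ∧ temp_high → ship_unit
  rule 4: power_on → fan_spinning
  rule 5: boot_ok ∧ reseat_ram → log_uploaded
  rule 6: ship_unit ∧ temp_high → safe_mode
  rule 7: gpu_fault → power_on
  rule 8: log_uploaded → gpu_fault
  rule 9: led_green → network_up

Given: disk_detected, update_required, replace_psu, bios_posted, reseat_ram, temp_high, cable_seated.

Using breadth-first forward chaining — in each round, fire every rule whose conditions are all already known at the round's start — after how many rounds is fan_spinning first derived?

7

[1] rule 1 [temp_high → led_red]; rule 3 [bios_posted ∧ temp_high → ship_unit]. ⇒ new: led_red, ship_unit.
[2] rule 6 [ship_unit ∧ temp_high → safe_mode]. ⇒ new: safe_mode.
[3] rule 2 [safe_mode ∧ disk_detected → boot_ok]. ⇒ new: boot_ok.
[4] rule 5 [boot_ok ∧ reseat_ram → log_uploaded]. ⇒ new: log_uploaded.
[5] rule 8 [log_uploaded → gpu_fault]. ⇒ new: gpu_fault.
[6] rule 7 [gpu_fault → power_on]. ⇒ new: power_on.
[7] rule 4 [power_on → fan_spinning]. ⇒ new: fan_spinning.
fan_spinning first appears in round 7.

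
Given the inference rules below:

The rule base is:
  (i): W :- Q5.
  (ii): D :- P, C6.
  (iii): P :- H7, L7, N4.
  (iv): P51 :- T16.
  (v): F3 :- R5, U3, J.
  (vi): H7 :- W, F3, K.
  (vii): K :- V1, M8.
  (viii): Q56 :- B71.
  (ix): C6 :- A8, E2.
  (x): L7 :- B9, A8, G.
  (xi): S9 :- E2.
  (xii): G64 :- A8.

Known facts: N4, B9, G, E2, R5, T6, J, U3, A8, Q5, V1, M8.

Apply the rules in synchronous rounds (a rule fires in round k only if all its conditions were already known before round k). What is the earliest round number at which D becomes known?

Round 1 fires (i), (v), (vii), (ix), (x), (xi), (xii), giving W, F3, K, C6, L7, S9, G64.
Round 2 fires (vi), giving H7.
Round 3 fires (iii), giving P.
Round 4 fires (ii), giving D.
D first appears in round 4.

4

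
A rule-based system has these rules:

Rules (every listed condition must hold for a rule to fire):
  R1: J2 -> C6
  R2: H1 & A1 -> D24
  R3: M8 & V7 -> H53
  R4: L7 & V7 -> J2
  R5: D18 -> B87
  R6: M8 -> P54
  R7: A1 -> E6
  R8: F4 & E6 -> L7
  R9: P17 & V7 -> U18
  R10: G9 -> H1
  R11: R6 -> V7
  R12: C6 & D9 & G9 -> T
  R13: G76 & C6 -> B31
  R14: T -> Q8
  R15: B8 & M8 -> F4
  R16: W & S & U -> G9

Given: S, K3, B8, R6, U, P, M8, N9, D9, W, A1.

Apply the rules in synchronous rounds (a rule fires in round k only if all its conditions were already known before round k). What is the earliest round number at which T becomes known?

Round 1: R6 [M8 -> P54]; R7 [A1 -> E6]; R11 [R6 -> V7]; R15 [B8 & M8 -> F4]; R16 [W & S & U -> G9]. New: P54, E6, V7, F4, G9.
Round 2: R3 [M8 & V7 -> H53]; R8 [F4 & E6 -> L7]; R10 [G9 -> H1]. New: H53, L7, H1.
Round 3: R2 [H1 & A1 -> D24]; R4 [L7 & V7 -> J2]. New: D24, J2.
Round 4: R1 [J2 -> C6]. New: C6.
Round 5: R12 [C6 & D9 & G9 -> T]. New: T.
T first appears in round 5.

5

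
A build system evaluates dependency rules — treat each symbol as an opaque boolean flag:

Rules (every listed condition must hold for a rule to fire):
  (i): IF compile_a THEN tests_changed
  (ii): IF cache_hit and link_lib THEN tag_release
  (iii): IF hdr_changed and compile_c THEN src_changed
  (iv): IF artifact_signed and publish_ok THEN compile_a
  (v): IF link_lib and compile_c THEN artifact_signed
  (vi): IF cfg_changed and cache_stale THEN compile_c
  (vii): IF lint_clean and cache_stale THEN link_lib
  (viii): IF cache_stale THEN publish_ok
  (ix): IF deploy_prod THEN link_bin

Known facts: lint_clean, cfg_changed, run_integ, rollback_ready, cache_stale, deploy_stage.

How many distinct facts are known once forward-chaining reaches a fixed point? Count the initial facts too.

Round 1: (vi) [IF cfg_changed and cache_stale THEN compile_c]; (vii) [IF lint_clean and cache_stale THEN link_lib]; (viii) [IF cache_stale THEN publish_ok]. New: compile_c, link_lib, publish_ok.
Round 2: (v) [IF link_lib and compile_c THEN artifact_signed]. New: artifact_signed.
Round 3: (iv) [IF artifact_signed and publish_ok THEN compile_a]. New: compile_a.
Round 4: (i) [IF compile_a THEN tests_changed]. New: tests_changed.
Closure: {artifact_signed, cache_stale, cfg_changed, compile_a, compile_c, deploy_stage, link_lib, lint_clean, publish_ok, rollback_ready, run_integ, tests_changed} — 12 facts.

12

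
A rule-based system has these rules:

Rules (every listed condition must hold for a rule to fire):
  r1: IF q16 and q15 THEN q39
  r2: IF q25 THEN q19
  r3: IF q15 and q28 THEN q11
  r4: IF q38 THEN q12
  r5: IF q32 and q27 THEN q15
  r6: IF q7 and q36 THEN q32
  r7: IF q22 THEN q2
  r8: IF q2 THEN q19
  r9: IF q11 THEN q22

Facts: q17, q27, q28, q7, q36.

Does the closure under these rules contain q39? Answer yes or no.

no

Round 1: r6 [IF q7 and q36 THEN q32]. Adds q32.
Round 2: r5 [IF q32 and q27 THEN q15]. Adds q15.
Round 3: r3 [IF q15 and q28 THEN q11]. Adds q11.
Round 4: r9 [IF q11 THEN q22]. Adds q22.
Round 5: r7 [IF q22 THEN q2]. Adds q2.
Round 6: r8 [IF q2 THEN q19]. Adds q19.
Fixed point reached. q39 is concluded only by r1; r1 needs q16 (never derived).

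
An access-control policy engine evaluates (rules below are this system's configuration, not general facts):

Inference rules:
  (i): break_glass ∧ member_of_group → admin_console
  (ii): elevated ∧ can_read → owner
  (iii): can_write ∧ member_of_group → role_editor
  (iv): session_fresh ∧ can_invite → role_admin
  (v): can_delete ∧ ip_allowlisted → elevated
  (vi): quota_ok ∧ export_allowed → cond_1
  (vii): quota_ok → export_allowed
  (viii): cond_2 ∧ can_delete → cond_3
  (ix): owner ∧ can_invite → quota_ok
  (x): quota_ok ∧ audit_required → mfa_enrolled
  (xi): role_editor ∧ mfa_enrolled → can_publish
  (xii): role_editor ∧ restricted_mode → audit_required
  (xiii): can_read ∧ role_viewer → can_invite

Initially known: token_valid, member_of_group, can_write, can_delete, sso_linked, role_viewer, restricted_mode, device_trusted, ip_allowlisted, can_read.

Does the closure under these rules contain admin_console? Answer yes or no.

no

Round 1: (iii) [can_write ∧ member_of_group → role_editor]; (v) [can_delete ∧ ip_allowlisted → elevated]; (xiii) [can_read ∧ role_viewer → can_invite]. New: role_editor, elevated, can_invite.
Round 2: (ii) [elevated ∧ can_read → owner]; (xii) [role_editor ∧ restricted_mode → audit_required]. New: owner, audit_required.
Round 3: (ix) [owner ∧ can_invite → quota_ok]. New: quota_ok.
Round 4: (vii) [quota_ok → export_allowed]; (x) [quota_ok ∧ audit_required → mfa_enrolled]. New: export_allowed, mfa_enrolled.
Round 5: (vi) [quota_ok ∧ export_allowed → cond_1]; (xi) [role_editor ∧ mfa_enrolled → can_publish]. New: cond_1, can_publish.
Fixed point reached. admin_console is concluded only by (i); (i) needs break_glass (never derived).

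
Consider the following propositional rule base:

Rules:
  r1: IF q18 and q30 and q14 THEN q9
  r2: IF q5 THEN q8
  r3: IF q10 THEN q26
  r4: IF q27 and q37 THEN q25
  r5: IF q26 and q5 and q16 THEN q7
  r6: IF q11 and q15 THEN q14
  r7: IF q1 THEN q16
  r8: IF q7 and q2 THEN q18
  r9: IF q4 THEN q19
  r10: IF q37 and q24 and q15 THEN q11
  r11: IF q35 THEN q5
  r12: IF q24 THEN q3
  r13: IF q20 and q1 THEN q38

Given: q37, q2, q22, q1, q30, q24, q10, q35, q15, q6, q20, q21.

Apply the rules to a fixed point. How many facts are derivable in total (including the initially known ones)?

23

Round 1 — r3, r7, r10, r11, r12, r13, derive q26, q16, q11, q5, q3, q38.
Round 2 — r2, r5, r6, derive q8, q7, q14.
Round 3 — r8, derive q18.
Round 4 — r1, derive q9.
Closure: {q1, q10, q11, q14, q15, q16, q18, q2, q20, q21, q22, q24, q26, q3, q30, q35, q37, q38, q5, q6, q7, q8, q9} — 23 facts.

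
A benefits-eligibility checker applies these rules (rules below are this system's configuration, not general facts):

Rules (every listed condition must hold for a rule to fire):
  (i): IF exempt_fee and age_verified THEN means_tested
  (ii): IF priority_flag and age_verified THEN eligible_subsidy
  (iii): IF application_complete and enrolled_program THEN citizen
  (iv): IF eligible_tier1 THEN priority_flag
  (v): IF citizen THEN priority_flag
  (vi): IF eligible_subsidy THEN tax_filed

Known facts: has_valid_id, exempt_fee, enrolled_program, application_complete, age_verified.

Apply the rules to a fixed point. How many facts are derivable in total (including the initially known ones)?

Round 1: (i) [IF exempt_fee and age_verified THEN means_tested]; (iii) [IF application_complete and enrolled_program THEN citizen]. Adds means_tested, citizen.
Round 2: (v) [IF citizen THEN priority_flag]. Adds priority_flag.
Round 3: (ii) [IF priority_flag and age_verified THEN eligible_subsidy]. Adds eligible_subsidy.
Round 4: (vi) [IF eligible_subsidy THEN tax_filed]. Adds tax_filed.
Closure: {age_verified, application_complete, citizen, eligible_subsidy, enrolled_program, exempt_fee, has_valid_id, means_tested, priority_flag, tax_filed} — 10 facts.

10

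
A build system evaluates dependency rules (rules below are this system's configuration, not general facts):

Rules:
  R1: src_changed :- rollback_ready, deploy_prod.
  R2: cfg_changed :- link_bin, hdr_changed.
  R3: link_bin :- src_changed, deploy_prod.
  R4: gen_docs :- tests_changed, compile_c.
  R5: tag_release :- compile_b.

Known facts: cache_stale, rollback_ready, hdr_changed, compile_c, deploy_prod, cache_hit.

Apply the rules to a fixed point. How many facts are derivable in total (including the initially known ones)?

9

Round 1: R1 [src_changed :- rollback_ready, deploy_prod.]. New: src_changed.
Round 2: R3 [link_bin :- src_changed, deploy_prod.]. New: link_bin.
Round 3: R2 [cfg_changed :- link_bin, hdr_changed.]. New: cfg_changed.
Closure: {cache_hit, cache_stale, cfg_changed, compile_c, deploy_prod, hdr_changed, link_bin, rollback_ready, src_changed} — 9 facts.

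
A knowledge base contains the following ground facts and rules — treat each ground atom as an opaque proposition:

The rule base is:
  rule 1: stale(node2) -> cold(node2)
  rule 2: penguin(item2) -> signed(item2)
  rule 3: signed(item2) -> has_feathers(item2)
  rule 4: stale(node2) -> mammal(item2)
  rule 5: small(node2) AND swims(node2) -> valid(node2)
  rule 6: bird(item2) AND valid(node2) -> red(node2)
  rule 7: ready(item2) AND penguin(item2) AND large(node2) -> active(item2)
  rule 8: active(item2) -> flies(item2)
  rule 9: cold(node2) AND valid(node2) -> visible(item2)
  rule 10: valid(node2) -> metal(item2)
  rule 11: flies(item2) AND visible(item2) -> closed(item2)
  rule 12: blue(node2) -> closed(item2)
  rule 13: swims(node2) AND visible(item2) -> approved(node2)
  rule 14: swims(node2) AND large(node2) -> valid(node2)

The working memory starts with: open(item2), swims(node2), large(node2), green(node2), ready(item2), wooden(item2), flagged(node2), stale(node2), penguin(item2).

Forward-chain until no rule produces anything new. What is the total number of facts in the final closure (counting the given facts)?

20

Round 1 fires rule 1, rule 2, rule 4, rule 7, rule 14, giving cold(node2), signed(item2), mammal(item2), active(item2), valid(node2).
Round 2 fires rule 3, rule 8, rule 9, rule 10, giving has_feathers(item2), flies(item2), visible(item2), metal(item2).
Round 3 fires rule 11, rule 13, giving closed(item2), approved(node2).
Closure: {active(item2), approved(node2), closed(item2), cold(node2), flagged(node2), flies(item2), green(node2), has_feathers(item2), large(node2), mammal(item2), metal(item2), open(item2), penguin(item2), ready(item2), signed(item2), stale(node2), swims(node2), valid(node2), visible(item2), wooden(item2)} — 20 facts.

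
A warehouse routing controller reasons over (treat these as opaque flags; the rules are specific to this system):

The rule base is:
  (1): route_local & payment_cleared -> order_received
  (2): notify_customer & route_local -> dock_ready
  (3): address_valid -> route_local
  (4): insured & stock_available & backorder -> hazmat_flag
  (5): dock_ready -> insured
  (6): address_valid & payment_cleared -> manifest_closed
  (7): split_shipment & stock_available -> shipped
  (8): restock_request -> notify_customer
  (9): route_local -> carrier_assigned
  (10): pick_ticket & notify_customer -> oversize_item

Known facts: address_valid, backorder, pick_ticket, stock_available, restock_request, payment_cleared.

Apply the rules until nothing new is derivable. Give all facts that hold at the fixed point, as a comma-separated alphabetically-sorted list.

address_valid, backorder, carrier_assigned, dock_ready, hazmat_flag, insured, manifest_closed, notify_customer, order_received, oversize_item, payment_cleared, pick_ticket, restock_request, route_local, stock_available

Round 1 fires (3), (6), (8), giving route_local, manifest_closed, notify_customer.
Round 2 fires (1), (2), (9), (10), giving order_received, dock_ready, carrier_assigned, oversize_item.
Round 3 fires (5), giving insured.
Round 4 fires (4), giving hazmat_flag.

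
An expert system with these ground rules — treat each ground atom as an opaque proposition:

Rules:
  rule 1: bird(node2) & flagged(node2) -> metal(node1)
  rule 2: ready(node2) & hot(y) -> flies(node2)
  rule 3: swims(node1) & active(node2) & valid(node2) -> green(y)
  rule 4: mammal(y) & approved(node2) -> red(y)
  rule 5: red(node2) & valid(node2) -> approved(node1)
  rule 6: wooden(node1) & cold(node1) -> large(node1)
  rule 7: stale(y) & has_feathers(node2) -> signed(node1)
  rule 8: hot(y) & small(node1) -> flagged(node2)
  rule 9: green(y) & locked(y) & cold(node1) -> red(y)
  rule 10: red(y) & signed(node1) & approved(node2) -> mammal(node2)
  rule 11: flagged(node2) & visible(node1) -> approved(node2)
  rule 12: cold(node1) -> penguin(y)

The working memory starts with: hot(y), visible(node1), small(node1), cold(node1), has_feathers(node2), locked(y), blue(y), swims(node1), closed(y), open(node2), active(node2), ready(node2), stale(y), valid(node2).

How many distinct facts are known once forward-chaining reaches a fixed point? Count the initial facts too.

[1] rule 2 [ready(node2) & hot(y) -> flies(node2)]; rule 3 [swims(node1) & active(node2) & valid(node2) -> green(y)]; rule 7 [stale(y) & has_feathers(node2) -> signed(node1)]; rule 8 [hot(y) & small(node1) -> flagged(node2)]; rule 12 [cold(node1) -> penguin(y)]. ⇒ new: flies(node2), green(y), signed(node1), flagged(node2), penguin(y).
[2] rule 9 [green(y) & locked(y) & cold(node1) -> red(y)]; rule 11 [flagged(node2) & visible(node1) -> approved(node2)]. ⇒ new: red(y), approved(node2).
[3] rule 10 [red(y) & signed(node1) & approved(node2) -> mammal(node2)]. ⇒ new: mammal(node2).
Closure: {active(node2), approved(node2), blue(y), closed(y), cold(node1), flagged(node2), flies(node2), green(y), has_feathers(node2), hot(y), locked(y), mammal(node2), open(node2), penguin(y), ready(node2), red(y), signed(node1), small(node1), stale(y), swims(node1), valid(node2), visible(node1)} — 22 facts.

22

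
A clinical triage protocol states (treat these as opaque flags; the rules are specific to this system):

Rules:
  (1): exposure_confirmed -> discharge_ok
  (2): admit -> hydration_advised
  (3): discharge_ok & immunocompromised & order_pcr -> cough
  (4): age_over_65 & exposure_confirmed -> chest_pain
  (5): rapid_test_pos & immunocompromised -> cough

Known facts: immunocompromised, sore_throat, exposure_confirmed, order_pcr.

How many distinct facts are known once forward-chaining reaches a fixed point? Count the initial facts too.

Round 1 — (1), derive discharge_ok.
Round 2 — (3), derive cough.
Closure: {cough, discharge_ok, exposure_confirmed, immunocompromised, order_pcr, sore_throat} — 6 facts.

6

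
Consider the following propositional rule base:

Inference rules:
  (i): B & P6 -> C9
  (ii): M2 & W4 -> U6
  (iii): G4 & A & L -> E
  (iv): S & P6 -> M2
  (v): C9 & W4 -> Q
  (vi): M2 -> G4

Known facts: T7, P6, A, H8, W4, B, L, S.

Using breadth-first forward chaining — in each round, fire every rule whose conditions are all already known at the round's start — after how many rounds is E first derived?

Round 1 fires (i), (iv), giving C9, M2.
Round 2 fires (ii), (v), (vi), giving U6, Q, G4.
Round 3 fires (iii), giving E.
E first appears in round 3.

3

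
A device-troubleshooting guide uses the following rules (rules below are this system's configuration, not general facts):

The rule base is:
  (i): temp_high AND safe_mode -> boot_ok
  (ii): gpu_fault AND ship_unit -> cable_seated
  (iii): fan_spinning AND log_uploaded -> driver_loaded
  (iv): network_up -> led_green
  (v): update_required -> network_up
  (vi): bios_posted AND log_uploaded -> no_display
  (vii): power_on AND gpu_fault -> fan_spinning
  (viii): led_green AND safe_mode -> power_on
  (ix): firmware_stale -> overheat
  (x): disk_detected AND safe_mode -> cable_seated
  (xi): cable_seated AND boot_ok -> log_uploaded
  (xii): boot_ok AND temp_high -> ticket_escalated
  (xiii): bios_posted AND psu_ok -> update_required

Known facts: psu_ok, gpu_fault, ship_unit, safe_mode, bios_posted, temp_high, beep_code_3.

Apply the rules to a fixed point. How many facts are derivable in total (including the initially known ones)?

18

Round 1: (i) [temp_high AND safe_mode -> boot_ok]; (ii) [gpu_fault AND ship_unit -> cable_seated]; (xiii) [bios_posted AND psu_ok -> update_required]. Adds boot_ok, cable_seated, update_required.
Round 2: (v) [update_required -> network_up]; (xi) [cable_seated AND boot_ok -> log_uploaded]; (xii) [boot_ok AND temp_high -> ticket_escalated]. Adds network_up, log_uploaded, ticket_escalated.
Round 3: (iv) [network_up -> led_green]; (vi) [bios_posted AND log_uploaded -> no_display]. Adds led_green, no_display.
Round 4: (viii) [led_green AND safe_mode -> power_on]. Adds power_on.
Round 5: (vii) [power_on AND gpu_fault -> fan_spinning]. Adds fan_spinning.
Round 6: (iii) [fan_spinning AND log_uploaded -> driver_loaded]. Adds driver_loaded.
Closure: {beep_code_3, bios_posted, boot_ok, cable_seated, driver_loaded, fan_spinning, gpu_fault, led_green, log_uploaded, network_up, no_display, power_on, psu_ok, safe_mode, ship_unit, temp_high, ticket_escalated, update_required} — 18 facts.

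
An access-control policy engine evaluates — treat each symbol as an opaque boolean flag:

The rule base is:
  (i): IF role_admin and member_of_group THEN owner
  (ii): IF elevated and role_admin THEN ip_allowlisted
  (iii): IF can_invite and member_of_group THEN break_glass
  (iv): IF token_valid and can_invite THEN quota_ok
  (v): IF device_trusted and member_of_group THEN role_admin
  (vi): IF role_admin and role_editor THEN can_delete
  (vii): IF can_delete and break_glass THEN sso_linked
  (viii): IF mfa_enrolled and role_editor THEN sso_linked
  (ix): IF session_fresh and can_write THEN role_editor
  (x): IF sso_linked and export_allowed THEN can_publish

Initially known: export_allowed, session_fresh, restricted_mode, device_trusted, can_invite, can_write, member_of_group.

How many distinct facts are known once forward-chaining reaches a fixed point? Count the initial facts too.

Round 1: (iii) [IF can_invite and member_of_group THEN break_glass]; (v) [IF device_trusted and member_of_group THEN role_admin]; (ix) [IF session_fresh and can_write THEN role_editor]. New: break_glass, role_admin, role_editor.
Round 2: (i) [IF role_admin and member_of_group THEN owner]; (vi) [IF role_admin and role_editor THEN can_delete]. New: owner, can_delete.
Round 3: (vii) [IF can_delete and break_glass THEN sso_linked]. New: sso_linked.
Round 4: (x) [IF sso_linked and export_allowed THEN can_publish]. New: can_publish.
Closure: {break_glass, can_delete, can_invite, can_publish, can_write, device_trusted, export_allowed, member_of_group, owner, restricted_mode, role_admin, role_editor, session_fresh, sso_linked} — 14 facts.

14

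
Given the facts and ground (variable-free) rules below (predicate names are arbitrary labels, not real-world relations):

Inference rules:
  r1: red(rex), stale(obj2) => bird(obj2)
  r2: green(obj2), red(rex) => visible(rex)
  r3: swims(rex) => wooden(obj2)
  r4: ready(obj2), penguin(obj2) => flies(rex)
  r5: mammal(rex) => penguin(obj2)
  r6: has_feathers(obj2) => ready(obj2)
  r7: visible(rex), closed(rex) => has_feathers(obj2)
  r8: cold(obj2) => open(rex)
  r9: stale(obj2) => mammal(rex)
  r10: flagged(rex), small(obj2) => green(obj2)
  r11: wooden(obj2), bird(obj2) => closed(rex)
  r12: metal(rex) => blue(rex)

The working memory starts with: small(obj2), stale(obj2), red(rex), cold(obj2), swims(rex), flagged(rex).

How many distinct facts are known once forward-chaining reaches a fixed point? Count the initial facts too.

Round 1: r1 [red(rex), stale(obj2) => bird(obj2)]; r3 [swims(rex) => wooden(obj2)]; r8 [cold(obj2) => open(rex)]; r9 [stale(obj2) => mammal(rex)]; r10 [flagged(rex), small(obj2) => green(obj2)]. Adds bird(obj2), wooden(obj2), open(rex), mammal(rex), green(obj2).
Round 2: r2 [green(obj2), red(rex) => visible(rex)]; r5 [mammal(rex) => penguin(obj2)]; r11 [wooden(obj2), bird(obj2) => closed(rex)]. Adds visible(rex), penguin(obj2), closed(rex).
Round 3: r7 [visible(rex), closed(rex) => has_feathers(obj2)]. Adds has_feathers(obj2).
Round 4: r6 [has_feathers(obj2) => ready(obj2)]. Adds ready(obj2).
Round 5: r4 [ready(obj2), penguin(obj2) => flies(rex)]. Adds flies(rex).
Closure: {bird(obj2), closed(rex), cold(obj2), flagged(rex), flies(rex), green(obj2), has_feathers(obj2), mammal(rex), open(rex), penguin(obj2), ready(obj2), red(rex), small(obj2), stale(obj2), swims(rex), visible(rex), wooden(obj2)} — 17 facts.

17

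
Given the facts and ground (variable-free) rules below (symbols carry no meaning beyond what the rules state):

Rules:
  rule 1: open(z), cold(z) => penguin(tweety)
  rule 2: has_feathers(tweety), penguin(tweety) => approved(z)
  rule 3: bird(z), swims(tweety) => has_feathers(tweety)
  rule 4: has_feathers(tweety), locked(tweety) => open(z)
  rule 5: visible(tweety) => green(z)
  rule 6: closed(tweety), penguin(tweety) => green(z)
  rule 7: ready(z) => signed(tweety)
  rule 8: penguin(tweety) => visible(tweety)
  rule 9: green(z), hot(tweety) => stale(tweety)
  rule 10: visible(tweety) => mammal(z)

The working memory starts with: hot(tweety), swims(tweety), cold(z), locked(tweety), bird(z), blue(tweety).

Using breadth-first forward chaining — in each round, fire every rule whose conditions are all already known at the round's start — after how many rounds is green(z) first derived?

Round 1: rule 3 [bird(z), swims(tweety) => has_feathers(tweety)]. Adds has_feathers(tweety).
Round 2: rule 4 [has_feathers(tweety), locked(tweety) => open(z)]. Adds open(z).
Round 3: rule 1 [open(z), cold(z) => penguin(tweety)]. Adds penguin(tweety).
Round 4: rule 2 [has_feathers(tweety), penguin(tweety) => approved(z)]; rule 8 [penguin(tweety) => visible(tweety)]. Adds approved(z), visible(tweety).
Round 5: rule 5 [visible(tweety) => green(z)]; rule 10 [visible(tweety) => mammal(z)]. Adds green(z), mammal(z).
green(z) first appears in round 5.

5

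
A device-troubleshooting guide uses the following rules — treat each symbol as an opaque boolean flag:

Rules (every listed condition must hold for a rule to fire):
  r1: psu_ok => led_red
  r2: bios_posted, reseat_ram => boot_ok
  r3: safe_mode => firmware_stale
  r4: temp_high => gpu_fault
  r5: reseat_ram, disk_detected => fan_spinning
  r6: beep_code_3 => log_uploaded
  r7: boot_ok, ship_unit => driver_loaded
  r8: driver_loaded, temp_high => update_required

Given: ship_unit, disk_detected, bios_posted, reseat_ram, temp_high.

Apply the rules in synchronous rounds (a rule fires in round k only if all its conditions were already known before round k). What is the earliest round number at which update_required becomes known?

Round 1: r2 [bios_posted, reseat_ram => boot_ok]; r4 [temp_high => gpu_fault]; r5 [reseat_ram, disk_detected => fan_spinning]. New: boot_ok, gpu_fault, fan_spinning.
Round 2: r7 [boot_ok, ship_unit => driver_loaded]. New: driver_loaded.
Round 3: r8 [driver_loaded, temp_high => update_required]. New: update_required.
update_required first appears in round 3.

3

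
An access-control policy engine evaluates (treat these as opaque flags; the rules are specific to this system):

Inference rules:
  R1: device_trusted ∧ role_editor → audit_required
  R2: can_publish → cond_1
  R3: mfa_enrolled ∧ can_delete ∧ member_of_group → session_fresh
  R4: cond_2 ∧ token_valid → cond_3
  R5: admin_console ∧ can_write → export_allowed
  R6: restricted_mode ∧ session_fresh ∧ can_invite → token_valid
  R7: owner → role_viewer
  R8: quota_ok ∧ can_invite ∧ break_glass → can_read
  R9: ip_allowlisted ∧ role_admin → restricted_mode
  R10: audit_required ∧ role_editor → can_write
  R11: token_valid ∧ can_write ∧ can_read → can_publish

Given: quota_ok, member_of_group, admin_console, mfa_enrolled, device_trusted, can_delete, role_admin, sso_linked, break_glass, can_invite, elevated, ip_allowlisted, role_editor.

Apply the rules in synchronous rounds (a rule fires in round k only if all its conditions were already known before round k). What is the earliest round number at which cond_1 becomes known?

Round 1 — R1, R3, R8, R9, derive audit_required, session_fresh, can_read, restricted_mode.
Round 2 — R6, R10, derive token_valid, can_write.
Round 3 — R5, R11, derive export_allowed, can_publish.
Round 4 — R2, derive cond_1.
cond_1 first appears in round 4.

4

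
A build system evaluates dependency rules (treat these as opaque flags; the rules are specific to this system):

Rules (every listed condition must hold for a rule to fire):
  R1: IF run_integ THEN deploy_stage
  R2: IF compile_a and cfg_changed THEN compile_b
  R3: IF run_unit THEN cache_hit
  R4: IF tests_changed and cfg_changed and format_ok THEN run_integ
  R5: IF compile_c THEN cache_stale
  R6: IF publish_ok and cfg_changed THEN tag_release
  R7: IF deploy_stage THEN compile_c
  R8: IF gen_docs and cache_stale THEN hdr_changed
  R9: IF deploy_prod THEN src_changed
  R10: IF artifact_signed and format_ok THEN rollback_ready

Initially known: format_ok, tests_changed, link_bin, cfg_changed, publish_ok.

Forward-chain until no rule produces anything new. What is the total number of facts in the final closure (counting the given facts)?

[1] R4 [IF tests_changed and cfg_changed and format_ok THEN run_integ]; R6 [IF publish_ok and cfg_changed THEN tag_release]. ⇒ new: run_integ, tag_release.
[2] R1 [IF run_integ THEN deploy_stage]. ⇒ new: deploy_stage.
[3] R7 [IF deploy_stage THEN compile_c]. ⇒ new: compile_c.
[4] R5 [IF compile_c THEN cache_stale]. ⇒ new: cache_stale.
Closure: {cache_stale, cfg_changed, compile_c, deploy_stage, format_ok, link_bin, publish_ok, run_integ, tag_release, tests_changed} — 10 facts.

10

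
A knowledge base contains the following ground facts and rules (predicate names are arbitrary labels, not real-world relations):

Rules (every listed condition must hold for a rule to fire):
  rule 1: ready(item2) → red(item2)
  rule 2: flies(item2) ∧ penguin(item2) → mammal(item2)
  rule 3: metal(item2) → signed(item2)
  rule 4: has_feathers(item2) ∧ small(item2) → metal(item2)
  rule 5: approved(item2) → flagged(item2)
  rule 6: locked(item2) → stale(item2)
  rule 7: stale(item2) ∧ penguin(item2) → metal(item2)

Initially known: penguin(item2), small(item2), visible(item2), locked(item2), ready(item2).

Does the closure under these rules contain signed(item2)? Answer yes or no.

yes

Round 1: rule 1 [ready(item2) → red(item2)]; rule 6 [locked(item2) → stale(item2)]. Adds red(item2), stale(item2).
Round 2: rule 7 [stale(item2) ∧ penguin(item2) → metal(item2)]. Adds metal(item2).
Round 3: rule 3 [metal(item2) → signed(item2)]. Adds signed(item2).
signed(item2) appears in round 3, so it is derivable.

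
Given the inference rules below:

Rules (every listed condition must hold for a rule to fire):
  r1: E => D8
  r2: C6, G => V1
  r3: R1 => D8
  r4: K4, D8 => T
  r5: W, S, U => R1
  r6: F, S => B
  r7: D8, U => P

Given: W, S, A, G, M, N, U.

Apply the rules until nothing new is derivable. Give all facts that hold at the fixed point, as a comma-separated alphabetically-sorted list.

Round 1: r5 [W, S, U => R1]. New: R1.
Round 2: r3 [R1 => D8]. New: D8.
Round 3: r7 [D8, U => P]. New: P.

A, D8, G, M, N, P, R1, S, U, W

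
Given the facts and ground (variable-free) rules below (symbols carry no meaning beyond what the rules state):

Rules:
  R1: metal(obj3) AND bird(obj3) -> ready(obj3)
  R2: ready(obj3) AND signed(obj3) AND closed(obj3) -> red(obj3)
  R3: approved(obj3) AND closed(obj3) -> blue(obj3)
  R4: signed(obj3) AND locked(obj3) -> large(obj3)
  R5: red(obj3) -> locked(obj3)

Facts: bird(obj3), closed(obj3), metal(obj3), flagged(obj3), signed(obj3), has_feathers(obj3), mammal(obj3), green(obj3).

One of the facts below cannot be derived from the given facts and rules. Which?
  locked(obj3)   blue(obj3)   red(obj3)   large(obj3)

blue(obj3)

Round 1: R1 [metal(obj3) AND bird(obj3) -> ready(obj3)]. Adds ready(obj3).
Round 2: R2 [ready(obj3) AND signed(obj3) AND closed(obj3) -> red(obj3)]. Adds red(obj3).
Round 3: R5 [red(obj3) -> locked(obj3)]. Adds locked(obj3).
Round 4: R4 [signed(obj3) AND locked(obj3) -> large(obj3)]. Adds large(obj3).
Derived: locked(obj3) (round 3), large(obj3) (round 4), red(obj3) (round 2). blue(obj3) never appears in any round.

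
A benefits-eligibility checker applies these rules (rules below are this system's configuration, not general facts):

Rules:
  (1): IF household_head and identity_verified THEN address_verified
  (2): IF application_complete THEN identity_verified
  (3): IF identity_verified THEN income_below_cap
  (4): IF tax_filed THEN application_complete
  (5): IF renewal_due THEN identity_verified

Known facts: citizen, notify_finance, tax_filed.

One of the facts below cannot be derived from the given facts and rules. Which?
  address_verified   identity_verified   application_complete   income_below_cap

Round 1: (4) [IF tax_filed THEN application_complete]. New: application_complete.
Round 2: (2) [IF application_complete THEN identity_verified]. New: identity_verified.
Round 3: (3) [IF identity_verified THEN income_below_cap]. New: income_below_cap.
Derived: identity_verified (round 2), application_complete (round 1), income_below_cap (round 3). address_verified never appears in any round.

address_verified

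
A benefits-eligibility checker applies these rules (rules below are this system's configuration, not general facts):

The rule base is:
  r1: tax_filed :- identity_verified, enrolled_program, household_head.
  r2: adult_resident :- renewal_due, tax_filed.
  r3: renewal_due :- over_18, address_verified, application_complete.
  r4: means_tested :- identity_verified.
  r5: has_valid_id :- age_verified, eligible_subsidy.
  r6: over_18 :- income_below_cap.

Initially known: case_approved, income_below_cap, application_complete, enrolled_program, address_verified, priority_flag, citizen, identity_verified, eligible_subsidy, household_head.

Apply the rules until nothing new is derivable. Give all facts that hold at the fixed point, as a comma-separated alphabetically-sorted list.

address_verified, adult_resident, application_complete, case_approved, citizen, eligible_subsidy, enrolled_program, household_head, identity_verified, income_below_cap, means_tested, over_18, priority_flag, renewal_due, tax_filed

Round 1: r1 [tax_filed :- identity_verified, enrolled_program, household_head.]; r4 [means_tested :- identity_verified.]; r6 [over_18 :- income_below_cap.]. Adds tax_filed, means_tested, over_18.
Round 2: r3 [renewal_due :- over_18, address_verified, application_complete.]. Adds renewal_due.
Round 3: r2 [adult_resident :- renewal_due, tax_filed.]. Adds adult_resident.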